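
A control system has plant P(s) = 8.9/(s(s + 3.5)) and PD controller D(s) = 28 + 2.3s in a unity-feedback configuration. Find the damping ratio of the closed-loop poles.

ζ = 0.759

Forward path: (28 + 2.3s)·8.9/(s(s+3.5)). The closed-loop characteristic equation is s² + (3.5 + 8.9·2.3)s + 8.9·28 = 0.
That is s² + 23.97s + 249.2 = 0, so ω_n = 15.79 rad/s and ζ = 23.97/(2·15.79) = 0.7592.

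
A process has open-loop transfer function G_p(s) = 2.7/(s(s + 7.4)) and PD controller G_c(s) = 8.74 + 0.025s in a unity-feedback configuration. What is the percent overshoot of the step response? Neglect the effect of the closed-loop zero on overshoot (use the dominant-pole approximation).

2.29%

Forward path: (8.74 + 0.025s)·2.7/(s(s+7.4)). The closed-loop characteristic equation is s² + (7.4 + 2.7·0.025)s + 2.7·8.74 = 0.
That is s² + 7.468s + 23.6 = 0, so ω_n = 4.858 rad/s and ζ = 7.468/(2·4.858) = 0.7686.
%OS = 100·exp(−πζ/√(1−ζ²)) = 2.29%.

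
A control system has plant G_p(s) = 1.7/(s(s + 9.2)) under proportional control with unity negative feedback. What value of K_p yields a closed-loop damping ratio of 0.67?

K_p = 27.7

Closed-loop characteristic equation: s² + 9.2s + K_p·1.7 = 0.
So ω_n = √(1.7K_p) and 2ζω_n = 9.2, giving ζ = 9.2/(2√(1.7K_p)).
Setting ζ = 0.67: √(1.7K_p) = 9.2/(2·0.67) = 6.866, so K_p = 47.14/1.7 = 27.7.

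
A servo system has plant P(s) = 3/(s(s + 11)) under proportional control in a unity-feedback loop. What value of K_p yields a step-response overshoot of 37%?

K_p = 111

From %OS = 100·exp(−πζ/√(1−ζ²)) = 37%, ζ = −ln(0.37)/√(π²+ln²(0.37)) = 0.3017.
Characteristic equation s² + 11s + 3K_p = 0 gives ζ = 11/(2√(3K_p)).
Setting ζ = 0.3017: √(3K_p) = 11/(2·0.3017) = 18.23, so K_p = 332.3/3 = 111.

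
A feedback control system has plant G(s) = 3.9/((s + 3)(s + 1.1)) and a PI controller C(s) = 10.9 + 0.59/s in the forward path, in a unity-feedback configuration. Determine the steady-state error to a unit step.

The open loop C(s)G(s) has a pole at the origin (type 1), so the static position error constant is infinite and e_ss = 1/(1+∞) = 0.

0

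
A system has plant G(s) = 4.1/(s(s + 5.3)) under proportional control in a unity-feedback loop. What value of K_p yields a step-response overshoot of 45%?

K_p = 28.2

From %OS = 100·exp(−πζ/√(1−ζ²)) = 45%, ζ = −ln(0.45)/√(π²+ln²(0.45)) = 0.2463.
Characteristic equation s² + 5.3s + 4.1K_p = 0 gives ζ = 5.3/(2√(4.1K_p)).
Setting ζ = 0.2463: √(4.1K_p) = 5.3/(2·0.2463) = 10.76, so K_p = 115.7/4.1 = 28.2.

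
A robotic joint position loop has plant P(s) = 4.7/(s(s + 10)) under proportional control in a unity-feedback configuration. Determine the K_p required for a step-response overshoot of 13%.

From %OS = 100·exp(−πζ/√(1−ζ²)) = 13%, ζ = −ln(0.13)/√(π²+ln²(0.13)) = 0.5446.
Characteristic equation s² + 10s + 4.7K_p = 0 gives ζ = 10/(2√(4.7K_p)).
Setting ζ = 0.5446: √(4.7K_p) = 10/(2·0.5446) = 9.18, so K_p = 84.28/4.7 = 17.9.

K_p = 17.9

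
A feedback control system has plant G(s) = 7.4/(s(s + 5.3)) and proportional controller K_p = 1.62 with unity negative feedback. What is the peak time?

T_p = 1.41 s

The closed-loop denominator s² + 5.3s + 11.99 gives ω_n = √11.99 = 3.462 and ζ = 5.3/(2ω_n) = 0.7654.
Damped frequency ω_d = ω_n√(1−ζ²) = 2.228 rad/s, so peak time T_p = π/ω_d = 1.41 s.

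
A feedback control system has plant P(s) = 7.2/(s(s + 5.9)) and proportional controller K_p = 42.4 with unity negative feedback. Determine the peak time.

T_p = 0.182 s

From 1 + K_pP(s) = 0: s² + 5.9s + 305.3 = 0 ⇒ ω_n = 17.47, ζ = 0.1688.
Damped frequency ω_d = ω_n√(1−ζ²) = 17.22 rad/s, so peak time T_p = π/ω_d = 0.182 s.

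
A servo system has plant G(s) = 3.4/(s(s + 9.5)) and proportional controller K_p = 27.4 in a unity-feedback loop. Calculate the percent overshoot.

16.9%

Closed-loop characteristic equation: s² + 9.5s + 93.16 = 0, so ω_n = 9.652 rad/s and ζ = 9.5/(2·9.652) = 0.4921.
%OS = 100·exp(−πζ/√(1−ζ²)) = 100·exp(−π·0.4921/√0.7578) = 16.9%.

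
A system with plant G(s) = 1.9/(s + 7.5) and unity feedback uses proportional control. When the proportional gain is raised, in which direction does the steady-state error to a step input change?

decrease

e_ss = 1/(1 + K_p·G(0)); a larger K_p raises the denominator, so e_ss decreases.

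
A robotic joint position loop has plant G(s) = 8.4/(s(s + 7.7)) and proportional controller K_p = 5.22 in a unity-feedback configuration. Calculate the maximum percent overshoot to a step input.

Closed-loop characteristic equation: s² + 7.7s + 43.85 = 0, so ω_n = 6.622 rad/s and ζ = 7.7/(2·6.622) = 0.5814.
%OS = 100·exp(−πζ/√(1−ζ²)) = 100·exp(−π·0.5814/√0.662) = 10.6%.

10.6%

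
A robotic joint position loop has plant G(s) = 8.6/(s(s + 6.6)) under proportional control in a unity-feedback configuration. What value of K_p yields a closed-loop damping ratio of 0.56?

Closed-loop characteristic equation: s² + 6.6s + K_p·8.6 = 0.
So ω_n = √(8.6K_p) and 2ζω_n = 6.6, giving ζ = 6.6/(2√(8.6K_p)).
Setting ζ = 0.56: √(8.6K_p) = 6.6/(2·0.56) = 5.893, so K_p = 34.73/8.6 = 4.04.

K_p = 4.04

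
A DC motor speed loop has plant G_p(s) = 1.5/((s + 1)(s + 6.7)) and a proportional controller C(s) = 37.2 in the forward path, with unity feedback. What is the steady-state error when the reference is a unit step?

0.107

The loop is type 0. Static position error constant K_pos = C(0)·G_p(0) = 37.2·0.2239 = 8.328.
Steady-state error to a unit step: e_ss = 1/(1+K_pos) = 1/9.328 = 0.107.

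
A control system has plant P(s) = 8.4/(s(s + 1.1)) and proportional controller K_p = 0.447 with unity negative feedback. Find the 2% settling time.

From 1 + K_pP(s) = 0: s² + 1.1s + 3.755 = 0 ⇒ ω_n = 1.938, ζ = 0.2838.
2% settling time T_s ≈ 4/(ζω_n) = 4/0.55 = 7.27 s.

T_s ≈ 7.27 s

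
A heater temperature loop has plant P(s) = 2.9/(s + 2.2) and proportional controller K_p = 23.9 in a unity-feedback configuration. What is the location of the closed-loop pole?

Closed-loop transfer function: T(s) = K_p·P(s)/(1 + K_p·P(s)) = 69.31/(s + 2.2 + 69.31) = 69.31/(s + 71.51).
The closed-loop pole is at s = −71.51.

s = -71.51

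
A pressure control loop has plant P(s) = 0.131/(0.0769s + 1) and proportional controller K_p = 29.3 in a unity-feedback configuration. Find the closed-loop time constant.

τ = 0.0159 s

Closed loop: T(s) = K_p·P/(1+K_p·P) = 3.838/(0.0769s + 1 + 3.838), with pole at s = −(1 + 3.838)/0.0769 = −62.92.
Closed-loop time constant τ = 1/62.92 = 0.0159 s.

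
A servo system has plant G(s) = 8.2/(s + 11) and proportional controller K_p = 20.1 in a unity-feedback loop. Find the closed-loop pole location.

Closed-loop transfer function: T(s) = K_p·G(s)/(1 + K_p·G(s)) = 164.8/(s + 11 + 164.8) = 164.8/(s + 175.8).
The closed-loop pole is at s = −175.8.

s = -175.8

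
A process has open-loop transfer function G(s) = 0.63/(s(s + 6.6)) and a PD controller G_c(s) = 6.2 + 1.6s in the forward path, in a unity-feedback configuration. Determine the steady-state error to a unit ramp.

The loop has one pole at the origin (type 1). Velocity error constant K_v = lim_{s→0} s·G_c(s)G(s) = 6.2·0.63/6.6 = 0.5918.
Steady-state error to a unit ramp: e_ss = 1/K_v = 1.69.

1.69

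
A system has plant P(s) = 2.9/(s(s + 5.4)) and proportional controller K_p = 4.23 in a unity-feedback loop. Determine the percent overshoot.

2.23%

From 1 + K_pP(s) = 0: s² + 5.4s + 12.27 = 0 ⇒ ω_n = 3.502, ζ = 0.7709.
%OS = 100·exp(−πζ/√(1−ζ²)) = 100·exp(−π·0.7709/√0.4057) = 2.23%.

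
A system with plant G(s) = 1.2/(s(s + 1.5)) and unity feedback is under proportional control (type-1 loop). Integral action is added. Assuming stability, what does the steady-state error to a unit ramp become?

0

The integrator raises the loop to type 2, so K_v → ∞ and e_ss to a ramp is zero.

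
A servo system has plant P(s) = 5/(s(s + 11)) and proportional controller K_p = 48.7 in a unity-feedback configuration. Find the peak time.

From 1 + K_pP(s) = 0: s² + 11s + 243.5 = 0 ⇒ ω_n = 15.6, ζ = 0.3525.
Damped frequency ω_d = ω_n√(1−ζ²) = 14.6 rad/s, so peak time T_p = π/ω_d = 0.215 s.

T_p = 0.215 s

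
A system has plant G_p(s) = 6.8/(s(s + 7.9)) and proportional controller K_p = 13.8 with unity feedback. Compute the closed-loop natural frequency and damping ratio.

With unity feedback the closed-loop characteristic equation is s² + 7.9s + 13.8·6.8 = s² + 7.9s + 93.84 = 0.
Matching s² + 2ζω_n s + ω_n²: ω_n = √93.84 = 9.687 rad/s and 2ζω_n = 7.9, so ζ = 7.9/(2·9.687) = 0.408.

ω_n = 9.69 rad/s, ζ = 0.408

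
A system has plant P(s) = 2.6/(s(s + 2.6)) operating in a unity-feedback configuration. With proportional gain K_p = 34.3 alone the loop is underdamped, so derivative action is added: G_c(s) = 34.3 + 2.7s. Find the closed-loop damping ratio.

Forward path: (34.3 + 2.7s)·2.6/(s(s+2.6)). The closed-loop characteristic equation is s² + (2.6 + 2.6·2.7)s + 2.6·34.3 = 0.
That is s² + 9.62s + 89.18 = 0, so ω_n = 9.444 rad/s and ζ = 9.62/(2·9.444) = 0.5093.

ζ = 0.509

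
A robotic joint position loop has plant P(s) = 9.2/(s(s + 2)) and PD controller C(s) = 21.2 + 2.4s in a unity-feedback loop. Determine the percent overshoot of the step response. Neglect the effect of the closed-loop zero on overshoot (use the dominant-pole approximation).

0.477%

Forward path: (21.2 + 2.4s)·9.2/(s(s+2)). The closed-loop characteristic equation is s² + (2 + 9.2·2.4)s + 9.2·21.2 = 0.
That is s² + 24.08s + 195 = 0, so ω_n = 13.97 rad/s and ζ = 24.08/(2·13.97) = 0.8621.
%OS = 100·exp(−πζ/√(1−ζ²)) = 0.477%.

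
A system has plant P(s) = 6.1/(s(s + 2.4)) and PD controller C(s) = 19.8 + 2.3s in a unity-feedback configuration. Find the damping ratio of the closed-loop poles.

Forward path: (19.8 + 2.3s)·6.1/(s(s+2.4)). The closed-loop characteristic equation is s² + (2.4 + 6.1·2.3)s + 6.1·19.8 = 0.
That is s² + 16.43s + 120.8 = 0, so ω_n = 10.99 rad/s and ζ = 16.43/(2·10.99) = 0.7475.

ζ = 0.747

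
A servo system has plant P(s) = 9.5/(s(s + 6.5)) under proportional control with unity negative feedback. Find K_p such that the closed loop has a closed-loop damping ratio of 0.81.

K_p = 1.69

Closed-loop characteristic equation: s² + 6.5s + K_p·9.5 = 0.
So ω_n = √(9.5K_p) and 2ζω_n = 6.5, giving ζ = 6.5/(2√(9.5K_p)).
Setting ζ = 0.81: √(9.5K_p) = 6.5/(2·0.81) = 4.012, so K_p = 16.1/9.5 = 1.69.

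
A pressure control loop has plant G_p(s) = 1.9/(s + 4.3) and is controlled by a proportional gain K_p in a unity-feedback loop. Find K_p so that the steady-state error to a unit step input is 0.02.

K_p = 111

For a type-0 loop with proportional control, e_ss = 1/(1 + K_p·G_p(0)).
G_p(0) = 0.4419. Require 1/(1 + K_p·0.4419) = 0.02, so 1 + 0.4419·K_p = 50.
K_p = (50 − 1)/0.4419 = 111.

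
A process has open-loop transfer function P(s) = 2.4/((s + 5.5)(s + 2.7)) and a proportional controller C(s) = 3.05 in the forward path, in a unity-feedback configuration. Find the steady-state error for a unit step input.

The loop is type 0. Static position error constant K_pos = C(0)·P(0) = 3.05·0.1616 = 0.4929.
Steady-state error to a unit step: e_ss = 1/(1+K_pos) = 1/1.493 = 0.67.

0.67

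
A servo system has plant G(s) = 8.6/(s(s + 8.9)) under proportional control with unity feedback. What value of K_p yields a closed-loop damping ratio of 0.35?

Closed-loop characteristic equation: s² + 8.9s + K_p·8.6 = 0.
So ω_n = √(8.6K_p) and 2ζω_n = 8.9, giving ζ = 8.9/(2√(8.6K_p)).
Setting ζ = 0.35: √(8.6K_p) = 8.9/(2·0.35) = 12.71, so K_p = 161.7/8.6 = 18.8.

K_p = 18.8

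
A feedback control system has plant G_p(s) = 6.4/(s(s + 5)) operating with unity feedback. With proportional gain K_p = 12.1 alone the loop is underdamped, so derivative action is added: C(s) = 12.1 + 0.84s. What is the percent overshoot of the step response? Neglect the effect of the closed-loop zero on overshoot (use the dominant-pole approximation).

Forward path: (12.1 + 0.84s)·6.4/(s(s+5)). The closed-loop characteristic equation is s² + (5 + 6.4·0.84)s + 6.4·12.1 = 0.
That is s² + 10.38s + 77.44 = 0, so ω_n = 8.8 rad/s and ζ = 10.38/(2·8.8) = 0.5895.
%OS = 100·exp(−πζ/√(1−ζ²)) = 10.1%.

10.1%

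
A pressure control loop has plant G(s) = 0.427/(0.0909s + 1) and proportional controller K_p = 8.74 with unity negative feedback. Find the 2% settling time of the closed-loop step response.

T_s ≈ 0.0768 s

Closed loop: T(s) = K_p·G/(1+K_p·G) = 3.732/(0.0909s + 1 + 3.732), with pole at s = −(1 + 3.732)/0.0909 = −52.06.
τ = 1/52.06 = 0.01921 s, so 2% settling time ≈ 4τ = 0.0768 s.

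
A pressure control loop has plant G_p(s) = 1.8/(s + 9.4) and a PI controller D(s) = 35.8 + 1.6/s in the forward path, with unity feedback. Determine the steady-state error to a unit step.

The open loop D(s)G_p(s) has a pole at the origin (type 1), so the static position error constant is infinite and e_ss = 1/(1+∞) = 0.

0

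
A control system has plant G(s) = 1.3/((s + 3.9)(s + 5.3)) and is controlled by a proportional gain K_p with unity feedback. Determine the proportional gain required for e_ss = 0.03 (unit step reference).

The loop is type 0, so e_ss(step) = 1/(1 + K_pos) with K_pos = K_p·G(0).
G(0) = 0.06289. Require 1/(1 + K_p·0.06289) = 0.03, so 1 + 0.06289·K_p = 33.33.
K_p = (33.33 − 1)/0.06289 = 514.

K_p = 514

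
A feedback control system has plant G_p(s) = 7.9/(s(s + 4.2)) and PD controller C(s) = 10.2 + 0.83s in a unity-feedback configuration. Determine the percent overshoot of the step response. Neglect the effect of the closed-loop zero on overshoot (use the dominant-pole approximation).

9.53%

Forward path: (10.2 + 0.83s)·7.9/(s(s+4.2)). The closed-loop characteristic equation is s² + (4.2 + 7.9·0.83)s + 7.9·10.2 = 0.
That is s² + 10.76s + 80.58 = 0, so ω_n = 8.977 rad/s and ζ = 10.76/(2·8.977) = 0.5992.
%OS = 100·exp(−πζ/√(1−ζ²)) = 9.53%.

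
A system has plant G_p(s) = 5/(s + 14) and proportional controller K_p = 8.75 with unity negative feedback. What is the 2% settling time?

Closed-loop transfer function: T(s) = K_p·G_p(s)/(1 + K_p·G_p(s)) = 43.75/(s + 14 + 43.75) = 43.75/(s + 57.75).
Time constant τ = 1/57.75 = 0.01732 s, so the 2% settling time is about 4τ = 0.0693 s.

T_s ≈ 0.0693 s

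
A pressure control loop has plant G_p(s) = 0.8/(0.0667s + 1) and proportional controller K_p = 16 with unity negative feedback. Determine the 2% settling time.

Closed loop: T(s) = K_p·G_p/(1+K_p·G_p) = 12.8/(0.0667s + 1 + 12.8), with pole at s = −(1 + 12.8)/0.0667 = −206.9.
τ = 1/206.9 = 0.004833 s, so 2% settling time ≈ 4τ = 0.0193 s.

T_s ≈ 0.0193 s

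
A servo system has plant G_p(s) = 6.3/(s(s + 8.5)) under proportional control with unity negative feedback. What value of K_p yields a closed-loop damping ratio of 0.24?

K_p = 49.8

Closed-loop characteristic equation: s² + 8.5s + K_p·6.3 = 0.
So ω_n = √(6.3K_p) and 2ζω_n = 8.5, giving ζ = 8.5/(2√(6.3K_p)).
Setting ζ = 0.24: √(6.3K_p) = 8.5/(2·0.24) = 17.71, so K_p = 313.6/6.3 = 49.8.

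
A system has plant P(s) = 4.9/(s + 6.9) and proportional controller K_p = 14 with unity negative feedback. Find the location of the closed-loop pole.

s = -75.5

Closed-loop transfer function: T(s) = K_p·P(s)/(1 + K_p·P(s)) = 68.6/(s + 6.9 + 68.6) = 68.6/(s + 75.5).
The closed-loop pole is at s = −75.5.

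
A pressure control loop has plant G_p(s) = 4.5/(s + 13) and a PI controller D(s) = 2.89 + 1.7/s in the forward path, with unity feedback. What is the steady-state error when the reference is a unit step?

The open loop D(s)G_p(s) has a pole at the origin (type 1), so the static position error constant is infinite and e_ss = 1/(1+∞) = 0.

0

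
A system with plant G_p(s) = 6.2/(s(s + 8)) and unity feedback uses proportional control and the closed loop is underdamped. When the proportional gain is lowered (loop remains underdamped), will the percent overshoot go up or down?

ζ = 8/(2√(6.2K_p)) rises as K_p falls; higher damping means less overshoot.

decrease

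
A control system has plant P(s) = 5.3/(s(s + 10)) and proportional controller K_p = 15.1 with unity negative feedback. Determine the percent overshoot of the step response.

Closed-loop characteristic equation: s² + 10s + 80.03 = 0, so ω_n = 8.946 rad/s and ζ = 10/(2·8.946) = 0.5589.
%OS = 100·exp(−πζ/√(1−ζ²)) = 100·exp(−π·0.5589/√0.6876) = 12%.

12%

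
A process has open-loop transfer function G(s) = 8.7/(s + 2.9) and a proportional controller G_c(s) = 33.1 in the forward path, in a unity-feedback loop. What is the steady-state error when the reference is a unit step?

0.00997

The loop is type 0. Static position error constant K_pos = G_c(0)·G(0) = 33.1·3 = 99.3.
Steady-state error to a unit step: e_ss = 1/(1+K_pos) = 1/100.3 = 0.00997.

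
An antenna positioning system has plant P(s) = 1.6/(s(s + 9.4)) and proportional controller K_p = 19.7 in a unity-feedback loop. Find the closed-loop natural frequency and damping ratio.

With unity feedback the closed-loop characteristic equation is s² + 9.4s + 19.7·1.6 = s² + 9.4s + 31.52 = 0.
So ω_n² = 31.52 ⇒ ω_n = 5.614 rad/s, and ζ = 9.4/(2ω_n) = 0.837.

ω_n = 5.61 rad/s, ζ = 0.837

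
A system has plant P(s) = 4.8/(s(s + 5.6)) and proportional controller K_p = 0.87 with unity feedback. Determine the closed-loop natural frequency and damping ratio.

1 + K_p·P(s) = 0 gives s² + 5.6s + 4.176 = 0.
Matching s² + 2ζω_n s + ω_n²: ω_n = √4.176 = 2.044 rad/s and 2ζω_n = 5.6, so ζ = 5.6/(2·2.044) = 1.37.

ω_n = 2.04 rad/s, ζ = 1.37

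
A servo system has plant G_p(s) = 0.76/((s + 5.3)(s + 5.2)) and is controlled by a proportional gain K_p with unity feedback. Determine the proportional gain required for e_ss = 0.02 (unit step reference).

The loop is type 0, so e_ss(step) = 1/(1 + K_pos) with K_pos = K_p·G_p(0).
G_p(0) = 0.02758. Require 1/(1 + K_p·0.02758) = 0.02, so 1 + 0.02758·K_p = 50.
K_p = (50 − 1)/0.02758 = 1780.

K_p = 1780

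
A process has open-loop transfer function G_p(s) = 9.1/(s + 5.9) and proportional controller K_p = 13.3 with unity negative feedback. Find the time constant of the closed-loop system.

Closed-loop transfer function: T(s) = K_p·G_p(s)/(1 + K_p·G_p(s)) = 121/(s + 5.9 + 121) = 121/(s + 126.9).
Time constant τ = 1/126.9 = 0.00788 s.

τ = 0.00788 s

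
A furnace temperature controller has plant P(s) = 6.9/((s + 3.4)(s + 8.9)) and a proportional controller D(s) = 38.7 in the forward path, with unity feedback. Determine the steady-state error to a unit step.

0.102

The loop is type 0. Static position error constant K_pos = D(0)·P(0) = 38.7·0.228 = 8.825.
Steady-state error to a unit step: e_ss = 1/(1+K_pos) = 1/9.825 = 0.102.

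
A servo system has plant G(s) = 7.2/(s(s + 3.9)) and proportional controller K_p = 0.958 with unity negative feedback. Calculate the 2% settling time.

T_s ≈ 2.05 s

The closed-loop denominator s² + 3.9s + 6.898 gives ω_n = √6.898 = 2.626 and ζ = 3.9/(2ω_n) = 0.7425.
2% settling time T_s ≈ 4/(ζω_n) = 4/1.95 = 2.05 s.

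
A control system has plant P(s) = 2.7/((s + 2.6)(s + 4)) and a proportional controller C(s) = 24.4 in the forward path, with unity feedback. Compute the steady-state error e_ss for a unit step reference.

0.136

The loop is type 0. Static position error constant K_pos = C(0)·P(0) = 24.4·0.2596 = 6.335.
Steady-state error to a unit step: e_ss = 1/(1+K_pos) = 1/7.335 = 0.136.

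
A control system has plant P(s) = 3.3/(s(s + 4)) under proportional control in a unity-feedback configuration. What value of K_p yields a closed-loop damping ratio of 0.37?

K_p = 8.85

Closed-loop characteristic equation: s² + 4s + K_p·3.3 = 0.
So ω_n = √(3.3K_p) and 2ζω_n = 4, giving ζ = 4/(2√(3.3K_p)).
Setting ζ = 0.37: √(3.3K_p) = 4/(2·0.37) = 5.405, so K_p = 29.22/3.3 = 8.85.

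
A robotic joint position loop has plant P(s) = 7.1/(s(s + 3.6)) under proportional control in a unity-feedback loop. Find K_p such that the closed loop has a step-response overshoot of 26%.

From %OS = 100·exp(−πζ/√(1−ζ²)) = 26%, ζ = −ln(0.26)/√(π²+ln²(0.26)) = 0.3941.
Characteristic equation s² + 3.6s + 7.1K_p = 0 gives ζ = 3.6/(2√(7.1K_p)).
Setting ζ = 0.3941: √(7.1K_p) = 3.6/(2·0.3941) = 4.568, so K_p = 20.86/7.1 = 2.94.

K_p = 2.94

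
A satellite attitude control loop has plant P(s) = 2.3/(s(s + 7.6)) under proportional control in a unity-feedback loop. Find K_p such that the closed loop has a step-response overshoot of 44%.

K_p = 98.2

From %OS = 100·exp(−πζ/√(1−ζ²)) = 44%, ζ = −ln(0.44)/√(π²+ln²(0.44)) = 0.2528.
Characteristic equation s² + 7.6s + 2.3K_p = 0 gives ζ = 7.6/(2√(2.3K_p)).
Setting ζ = 0.2528: √(2.3K_p) = 7.6/(2·0.2528) = 15.03, so K_p = 225.9/2.3 = 98.2.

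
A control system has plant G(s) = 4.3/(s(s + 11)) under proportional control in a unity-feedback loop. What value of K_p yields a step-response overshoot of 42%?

From %OS = 100·exp(−πζ/√(1−ζ²)) = 42%, ζ = −ln(0.42)/√(π²+ln²(0.42)) = 0.2662.
Characteristic equation s² + 11s + 4.3K_p = 0 gives ζ = 11/(2√(4.3K_p)).
Setting ζ = 0.2662: √(4.3K_p) = 11/(2·0.2662) = 20.66, so K_p = 427/4.3 = 99.3.

K_p = 99.3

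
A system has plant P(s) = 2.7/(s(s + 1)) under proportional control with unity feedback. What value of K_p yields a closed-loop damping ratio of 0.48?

K_p = 0.402

Closed-loop characteristic equation: s² + 1s + K_p·2.7 = 0.
So ω_n = √(2.7K_p) and 2ζω_n = 1, giving ζ = 1/(2√(2.7K_p)).
Setting ζ = 0.48: √(2.7K_p) = 1/(2·0.48) = 1.042, so K_p = 1.085/2.7 = 0.402.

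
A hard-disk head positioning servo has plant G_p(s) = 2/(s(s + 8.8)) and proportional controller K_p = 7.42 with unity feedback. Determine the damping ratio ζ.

ζ = 1.14

1 + K_p·G_p(s) = 0 gives s² + 8.8s + 14.84 = 0.
Matching s² + 2ζω_n s + ω_n²: ω_n = √14.84 = 3.852 rad/s and 2ζω_n = 8.8, so ζ = 8.8/(2·3.852) = 1.14.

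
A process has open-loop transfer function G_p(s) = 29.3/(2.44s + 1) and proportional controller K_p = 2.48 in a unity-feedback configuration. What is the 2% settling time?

Closed loop: T(s) = K_p·G_p/(1+K_p·G_p) = 72.66/(2.44s + 1 + 72.66), with pole at s = −(1 + 72.66)/2.44 = −30.19.
τ = 1/30.19 = 0.03312 s, so 2% settling time ≈ 4τ = 0.132 s.

T_s ≈ 0.132 s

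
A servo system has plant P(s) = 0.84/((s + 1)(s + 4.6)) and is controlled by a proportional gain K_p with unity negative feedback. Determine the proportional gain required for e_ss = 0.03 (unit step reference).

K_p = 177

For a type-0 loop with proportional control, e_ss = 1/(1 + K_p·P(0)).
P(0) = 0.1826. Require 1/(1 + K_p·0.1826) = 0.03, so 1 + 0.1826·K_p = 33.33.
K_p = (33.33 − 1)/0.1826 = 177.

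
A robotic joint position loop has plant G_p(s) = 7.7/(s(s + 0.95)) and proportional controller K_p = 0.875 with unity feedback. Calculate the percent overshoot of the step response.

Closed-loop characteristic equation: s² + 0.95s + 6.737 = 0, so ω_n = 2.596 rad/s and ζ = 0.95/(2·2.596) = 0.183.
%OS = 100·exp(−πζ/√(1−ζ²)) = 100·exp(−π·0.183/√0.9665) = 55.7%.

55.7%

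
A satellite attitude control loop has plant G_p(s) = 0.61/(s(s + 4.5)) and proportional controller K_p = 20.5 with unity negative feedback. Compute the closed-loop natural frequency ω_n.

The closed-loop denominator is s(s+4.5) + 20.5·0.61 = s² + 4.5s + 12.5.
Matching s² + 2ζω_n s + ω_n²: ω_n = √12.5 = 3.536 rad/s and 2ζω_n = 4.5, so ζ = 4.5/(2·3.536) = 0.636.

ω_n = 3.54 rad/s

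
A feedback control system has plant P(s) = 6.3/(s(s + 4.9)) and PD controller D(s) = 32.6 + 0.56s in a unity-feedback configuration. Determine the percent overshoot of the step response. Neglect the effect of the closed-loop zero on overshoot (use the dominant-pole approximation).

38%

Forward path: (32.6 + 0.56s)·6.3/(s(s+4.9)). The closed-loop characteristic equation is s² + (4.9 + 6.3·0.56)s + 6.3·32.6 = 0.
That is s² + 8.428s + 205.4 = 0, so ω_n = 14.33 rad/s and ζ = 8.428/(2·14.33) = 0.294.
%OS = 100·exp(−πζ/√(1−ζ²)) = 38%.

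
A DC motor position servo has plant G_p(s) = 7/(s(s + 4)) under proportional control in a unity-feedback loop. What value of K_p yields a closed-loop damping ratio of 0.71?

Closed-loop characteristic equation: s² + 4s + K_p·7 = 0.
So ω_n = √(7K_p) and 2ζω_n = 4, giving ζ = 4/(2√(7K_p)).
Setting ζ = 0.71: √(7K_p) = 4/(2·0.71) = 2.817, so K_p = 7.935/7 = 1.13.

K_p = 1.13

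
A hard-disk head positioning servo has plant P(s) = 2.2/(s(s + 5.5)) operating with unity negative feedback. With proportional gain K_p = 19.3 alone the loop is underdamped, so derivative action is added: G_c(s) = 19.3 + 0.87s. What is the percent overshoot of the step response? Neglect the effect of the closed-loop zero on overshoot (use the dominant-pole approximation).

11.4%

Forward path: (19.3 + 0.87s)·2.2/(s(s+5.5)). The closed-loop characteristic equation is s² + (5.5 + 2.2·0.87)s + 2.2·19.3 = 0.
That is s² + 7.414s + 42.46 = 0, so ω_n = 6.516 rad/s and ζ = 7.414/(2·6.516) = 0.5689.
%OS = 100·exp(−πζ/√(1−ζ²)) = 11.4%.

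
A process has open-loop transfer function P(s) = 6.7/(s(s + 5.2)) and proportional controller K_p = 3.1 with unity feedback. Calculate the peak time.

T_p = 0.839 s

From 1 + K_pP(s) = 0: s² + 5.2s + 20.77 = 0 ⇒ ω_n = 4.557, ζ = 0.5705.
Damped frequency ω_d = ω_n√(1−ζ²) = 3.743 rad/s, so peak time T_p = π/ω_d = 0.839 s.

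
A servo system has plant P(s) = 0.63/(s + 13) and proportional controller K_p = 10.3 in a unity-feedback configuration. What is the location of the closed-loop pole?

s = -19.49

Closed-loop transfer function: T(s) = K_p·P(s)/(1 + K_p·P(s)) = 6.489/(s + 13 + 6.489) = 6.489/(s + 19.49).
The closed-loop pole is at s = −19.49.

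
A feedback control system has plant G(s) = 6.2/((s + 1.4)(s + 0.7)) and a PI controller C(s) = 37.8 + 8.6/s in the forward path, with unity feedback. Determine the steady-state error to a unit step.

0

The open loop C(s)G(s) has a pole at the origin (type 1), so the static position error constant is infinite and e_ss = 1/(1+∞) = 0.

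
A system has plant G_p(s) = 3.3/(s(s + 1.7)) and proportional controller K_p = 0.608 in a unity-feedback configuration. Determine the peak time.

From 1 + K_pG_p(s) = 0: s² + 1.7s + 2.006 = 0 ⇒ ω_n = 1.416, ζ = 0.6001.
Damped frequency ω_d = ω_n√(1−ζ²) = 1.133 rad/s, so peak time T_p = π/ω_d = 2.77 s.

T_p = 2.77 s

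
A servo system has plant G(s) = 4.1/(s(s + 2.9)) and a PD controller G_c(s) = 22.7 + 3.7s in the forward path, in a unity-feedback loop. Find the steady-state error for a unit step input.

0

The open loop G_c(s)G(s) has a pole at the origin (type 1), so the static position error constant is infinite and e_ss = 1/(1+∞) = 0.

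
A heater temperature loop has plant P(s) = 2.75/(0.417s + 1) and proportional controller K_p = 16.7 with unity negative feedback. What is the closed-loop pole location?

Closed loop: T(s) = K_p·P/(1+K_p·P) = 45.92/(0.417s + 1 + 45.92), with pole at s = −(1 + 45.92)/0.417 = −112.5.

s = -112.5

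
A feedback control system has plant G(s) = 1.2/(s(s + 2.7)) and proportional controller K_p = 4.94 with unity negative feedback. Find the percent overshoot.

12.3%

Closed-loop characteristic equation: s² + 2.7s + 5.928 = 0, so ω_n = 2.435 rad/s and ζ = 2.7/(2·2.435) = 0.5545.
%OS = 100·exp(−πζ/√(1−ζ²)) = 100·exp(−π·0.5545/√0.6926) = 12.3%.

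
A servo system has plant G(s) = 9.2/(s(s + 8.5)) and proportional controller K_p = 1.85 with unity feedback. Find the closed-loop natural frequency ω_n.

1 + K_p·G(s) = 0 gives s² + 8.5s + 17.02 = 0.
So ω_n² = 17.02 ⇒ ω_n = 4.126 rad/s, and ζ = 8.5/(2ω_n) = 1.03.

ω_n = 4.13 rad/s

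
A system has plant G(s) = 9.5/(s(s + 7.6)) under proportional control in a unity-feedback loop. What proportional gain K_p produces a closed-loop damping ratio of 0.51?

Closed-loop characteristic equation: s² + 7.6s + K_p·9.5 = 0.
So ω_n = √(9.5K_p) and 2ζω_n = 7.6, giving ζ = 7.6/(2√(9.5K_p)).
Setting ζ = 0.51: √(9.5K_p) = 7.6/(2·0.51) = 7.451, so K_p = 55.52/9.5 = 5.84.

K_p = 5.84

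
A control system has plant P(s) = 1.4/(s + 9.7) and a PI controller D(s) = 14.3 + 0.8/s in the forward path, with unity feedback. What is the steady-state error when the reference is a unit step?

The open loop D(s)P(s) has a pole at the origin (type 1), so the static position error constant is infinite and e_ss = 1/(1+∞) = 0.

0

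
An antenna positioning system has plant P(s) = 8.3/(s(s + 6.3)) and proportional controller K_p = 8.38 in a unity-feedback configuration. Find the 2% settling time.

T_s ≈ 1.27 s

Closed-loop characteristic equation: s² + 6.3s + 69.55 = 0, so ω_n = 8.34 rad/s and ζ = 6.3/(2·8.34) = 0.3777.
2% settling time T_s ≈ 4/(ζω_n) = 4/3.15 = 1.27 s.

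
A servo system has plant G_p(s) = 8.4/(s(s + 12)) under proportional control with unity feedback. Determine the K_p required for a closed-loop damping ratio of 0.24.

K_p = 74.4

Closed-loop characteristic equation: s² + 12s + K_p·8.4 = 0.
So ω_n = √(8.4K_p) and 2ζω_n = 12, giving ζ = 12/(2√(8.4K_p)).
Setting ζ = 0.24: √(8.4K_p) = 12/(2·0.24) = 25, so K_p = 625/8.4 = 74.4.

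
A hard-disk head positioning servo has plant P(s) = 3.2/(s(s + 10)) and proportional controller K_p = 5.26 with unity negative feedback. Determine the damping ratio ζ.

With unity feedback the closed-loop characteristic equation is s² + 10s + 5.26·3.2 = s² + 10s + 16.83 = 0.
Matching s² + 2ζω_n s + ω_n²: ω_n = √16.83 = 4.103 rad/s and 2ζω_n = 10, so ζ = 10/(2·4.103) = 1.22.

ζ = 1.22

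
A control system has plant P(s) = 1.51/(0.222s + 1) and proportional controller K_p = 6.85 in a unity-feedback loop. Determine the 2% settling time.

Closed loop: T(s) = K_p·P/(1+K_p·P) = 10.34/(0.222s + 1 + 10.34), with pole at s = −(1 + 10.34)/0.222 = −51.1.
τ = 1/51.1 = 0.01957 s, so 2% settling time ≈ 4τ = 0.0783 s.

T_s ≈ 0.0783 s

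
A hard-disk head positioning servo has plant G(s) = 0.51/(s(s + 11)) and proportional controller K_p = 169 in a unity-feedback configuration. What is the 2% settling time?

Closed-loop characteristic equation: s² + 11s + 86.19 = 0, so ω_n = 9.284 rad/s and ζ = 11/(2·9.284) = 0.5924.
2% settling time T_s ≈ 4/(ζω_n) = 4/5.5 = 0.727 s.

T_s ≈ 0.727 s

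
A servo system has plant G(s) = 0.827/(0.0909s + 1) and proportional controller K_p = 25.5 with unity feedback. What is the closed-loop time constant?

τ = 0.00412 s

Closed loop: T(s) = K_p·G/(1+K_p·G) = 21.09/(0.0909s + 1 + 21.09), with pole at s = −(1 + 21.09)/0.0909 = −243.
Closed-loop time constant τ = 1/243 = 0.00412 s.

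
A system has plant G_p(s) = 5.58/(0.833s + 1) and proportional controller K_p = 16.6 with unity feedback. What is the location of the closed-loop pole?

Closed loop: T(s) = K_p·G_p/(1+K_p·G_p) = 92.63/(0.833s + 1 + 92.63), with pole at s = −(1 + 92.63)/0.833 = −112.4.

s = -112.4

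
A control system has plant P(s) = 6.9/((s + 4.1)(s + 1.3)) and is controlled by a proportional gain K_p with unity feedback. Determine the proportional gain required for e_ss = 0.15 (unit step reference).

For a type-0 loop with proportional control, e_ss = 1/(1 + K_p·P(0)).
P(0) = 1.295. Require 1/(1 + K_p·1.295) = 0.15, so 1 + 1.295·K_p = 6.667.
K_p = (6.667 − 1)/1.295 = 4.38.

K_p = 4.38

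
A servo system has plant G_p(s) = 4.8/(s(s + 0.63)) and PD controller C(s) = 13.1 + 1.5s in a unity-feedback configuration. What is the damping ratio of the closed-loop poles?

Forward path: (13.1 + 1.5s)·4.8/(s(s+0.63)). The closed-loop characteristic equation is s² + (0.63 + 4.8·1.5)s + 4.8·13.1 = 0.
That is s² + 7.83s + 62.88 = 0, so ω_n = 7.93 rad/s and ζ = 7.83/(2·7.93) = 0.4937.

ζ = 0.494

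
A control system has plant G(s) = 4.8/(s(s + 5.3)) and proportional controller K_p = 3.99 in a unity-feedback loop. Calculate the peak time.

From 1 + K_pG(s) = 0: s² + 5.3s + 19.15 = 0 ⇒ ω_n = 4.376, ζ = 0.6055.
Damped frequency ω_d = ω_n√(1−ζ²) = 3.483 rad/s, so peak time T_p = π/ω_d = 0.902 s.

T_p = 0.902 s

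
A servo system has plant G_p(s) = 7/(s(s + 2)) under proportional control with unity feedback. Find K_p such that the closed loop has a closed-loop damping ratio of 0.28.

K_p = 1.82

Closed-loop characteristic equation: s² + 2s + K_p·7 = 0.
So ω_n = √(7K_p) and 2ζω_n = 2, giving ζ = 2/(2√(7K_p)).
Setting ζ = 0.28: √(7K_p) = 2/(2·0.28) = 3.571, so K_p = 12.76/7 = 1.82.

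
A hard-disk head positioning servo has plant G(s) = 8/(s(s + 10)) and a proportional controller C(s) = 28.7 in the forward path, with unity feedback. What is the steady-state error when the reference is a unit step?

The open loop C(s)G(s) has a pole at the origin (type 1), so the static position error constant is infinite and e_ss = 1/(1+∞) = 0.

0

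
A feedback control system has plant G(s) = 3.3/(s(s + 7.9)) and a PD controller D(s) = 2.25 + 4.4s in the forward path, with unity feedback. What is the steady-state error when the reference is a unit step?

The open loop D(s)G(s) has a pole at the origin (type 1), so the static position error constant is infinite and e_ss = 1/(1+∞) = 0.

0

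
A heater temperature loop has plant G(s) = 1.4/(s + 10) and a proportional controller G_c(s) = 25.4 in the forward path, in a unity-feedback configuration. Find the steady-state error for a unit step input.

The loop is type 0. Static position error constant K_pos = G_c(0)·G(0) = 25.4·0.14 = 3.556.
Steady-state error to a unit step: e_ss = 1/(1+K_pos) = 1/4.556 = 0.219.

0.219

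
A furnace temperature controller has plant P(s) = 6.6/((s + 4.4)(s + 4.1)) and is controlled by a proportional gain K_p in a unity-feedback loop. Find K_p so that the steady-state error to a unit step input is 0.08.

K_p = 31.4

Steady-state error for a unit step on this type-0 loop is 1/(1 + K_p·P(0)).
P(0) = 0.3659. Require 1/(1 + K_p·0.3659) = 0.08, so 1 + 0.3659·K_p = 12.5.
K_p = (12.5 − 1)/0.3659 = 31.4.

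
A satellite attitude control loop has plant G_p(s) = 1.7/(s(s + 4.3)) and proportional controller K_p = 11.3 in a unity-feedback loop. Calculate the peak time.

Closed-loop characteristic equation: s² + 4.3s + 19.21 = 0, so ω_n = 4.383 rad/s and ζ = 4.3/(2·4.383) = 0.4905.
Damped frequency ω_d = ω_n√(1−ζ²) = 3.819 rad/s, so peak time T_p = π/ω_d = 0.823 s.

T_p = 0.823 s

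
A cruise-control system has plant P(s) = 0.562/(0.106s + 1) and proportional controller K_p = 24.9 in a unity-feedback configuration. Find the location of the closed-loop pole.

s = -141.5

Closed loop: T(s) = K_p·P/(1+K_p·P) = 13.99/(0.106s + 1 + 13.99), with pole at s = −(1 + 13.99)/0.106 = −141.5.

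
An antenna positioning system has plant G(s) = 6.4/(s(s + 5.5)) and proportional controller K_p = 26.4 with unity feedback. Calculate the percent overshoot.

The closed-loop denominator s² + 5.5s + 169 gives ω_n = √169 = 13 and ζ = 5.5/(2ω_n) = 0.2116.
%OS = 100·exp(−πζ/√(1−ζ²)) = 100·exp(−π·0.2116/√0.9552) = 50.7%.

50.7%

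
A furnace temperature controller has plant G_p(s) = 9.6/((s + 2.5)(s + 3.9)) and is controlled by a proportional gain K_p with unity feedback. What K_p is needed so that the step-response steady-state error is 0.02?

K_p = 49.8

Steady-state error for a unit step on this type-0 loop is 1/(1 + K_p·G_p(0)).
G_p(0) = 0.9846. Require 1/(1 + K_p·0.9846) = 0.02, so 1 + 0.9846·K_p = 50.
K_p = (50 − 1)/0.9846 = 49.8.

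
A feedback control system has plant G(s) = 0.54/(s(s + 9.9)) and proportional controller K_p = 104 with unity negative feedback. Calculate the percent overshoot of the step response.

6.3%

Closed-loop characteristic equation: s² + 9.9s + 56.16 = 0, so ω_n = 7.494 rad/s and ζ = 9.9/(2·7.494) = 0.6605.
%OS = 100·exp(−πζ/√(1−ζ²)) = 100·exp(−π·0.6605/√0.5637) = 6.3%.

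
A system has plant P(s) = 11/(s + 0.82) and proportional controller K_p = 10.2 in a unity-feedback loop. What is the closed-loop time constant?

Closed-loop transfer function: T(s) = K_p·P(s)/(1 + K_p·P(s)) = 112.2/(s + 0.82 + 112.2) = 112.2/(s + 113).
Time constant τ = 1/113 = 0.00885 s.

τ = 0.00885 s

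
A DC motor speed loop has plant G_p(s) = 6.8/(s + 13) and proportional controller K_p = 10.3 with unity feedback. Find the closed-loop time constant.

Closed-loop transfer function: T(s) = K_p·G_p(s)/(1 + K_p·G_p(s)) = 70.04/(s + 13 + 70.04) = 70.04/(s + 83.04).
Time constant τ = 1/83.04 = 0.012 s.

τ = 0.012 s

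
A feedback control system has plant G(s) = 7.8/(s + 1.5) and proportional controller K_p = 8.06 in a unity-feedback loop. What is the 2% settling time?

Closed-loop transfer function: T(s) = K_p·G(s)/(1 + K_p·G(s)) = 62.87/(s + 1.5 + 62.87) = 62.87/(s + 64.37).
Time constant τ = 1/64.37 = 0.01554 s, so the 2% settling time is about 4τ = 0.0621 s.

T_s ≈ 0.0621 s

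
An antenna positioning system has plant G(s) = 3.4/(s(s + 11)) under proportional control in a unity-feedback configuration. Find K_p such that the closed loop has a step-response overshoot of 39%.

From %OS = 100·exp(−πζ/√(1−ζ²)) = 39%, ζ = −ln(0.39)/√(π²+ln²(0.39)) = 0.2871.
Characteristic equation s² + 11s + 3.4K_p = 0 gives ζ = 11/(2√(3.4K_p)).
Setting ζ = 0.2871: √(3.4K_p) = 11/(2·0.2871) = 19.16, so K_p = 367/3.4 = 108.

K_p = 108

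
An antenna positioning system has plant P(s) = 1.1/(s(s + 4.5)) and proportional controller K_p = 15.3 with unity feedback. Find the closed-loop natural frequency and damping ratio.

ω_n = 4.1 rad/s, ζ = 0.548

1 + K_p·P(s) = 0 gives s² + 4.5s + 16.83 = 0.
Matching s² + 2ζω_n s + ω_n²: ω_n = √16.83 = 4.102 rad/s and 2ζω_n = 4.5, so ζ = 4.5/(2·4.102) = 0.548.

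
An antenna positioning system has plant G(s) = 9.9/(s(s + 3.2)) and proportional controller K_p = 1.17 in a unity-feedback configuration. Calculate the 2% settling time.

T_s ≈ 2.5 s

The closed-loop denominator s² + 3.2s + 11.58 gives ω_n = √11.58 = 3.403 and ζ = 3.2/(2ω_n) = 0.4701.
2% settling time T_s ≈ 4/(ζω_n) = 4/1.6 = 2.5 s.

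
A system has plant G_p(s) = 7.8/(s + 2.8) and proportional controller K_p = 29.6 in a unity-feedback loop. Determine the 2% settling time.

T_s ≈ 0.0171 s

Closed-loop transfer function: T(s) = K_p·G_p(s)/(1 + K_p·G_p(s)) = 230.9/(s + 2.8 + 230.9) = 230.9/(s + 233.7).
Time constant τ = 1/233.7 = 0.004279 s, so the 2% settling time is about 4τ = 0.0171 s.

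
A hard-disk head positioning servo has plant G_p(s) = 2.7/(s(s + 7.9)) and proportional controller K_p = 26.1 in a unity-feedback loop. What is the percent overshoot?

From 1 + K_pG_p(s) = 0: s² + 7.9s + 70.47 = 0 ⇒ ω_n = 8.395, ζ = 0.4705.
%OS = 100·exp(−πζ/√(1−ζ²)) = 100·exp(−π·0.4705/√0.7786) = 18.7%.

18.7%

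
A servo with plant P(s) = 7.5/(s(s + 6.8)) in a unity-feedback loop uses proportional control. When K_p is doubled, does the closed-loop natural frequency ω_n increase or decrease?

increase

ω_n = √(7.5·K_p), which grows with K_p.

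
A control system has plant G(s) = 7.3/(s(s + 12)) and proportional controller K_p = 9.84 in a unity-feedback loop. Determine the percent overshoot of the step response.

4.29%

From 1 + K_pG(s) = 0: s² + 12s + 71.83 = 0 ⇒ ω_n = 8.475, ζ = 0.7079.
%OS = 100·exp(−πζ/√(1−ζ²)) = 100·exp(−π·0.7079/√0.4988) = 4.29%.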